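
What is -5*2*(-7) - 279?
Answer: -209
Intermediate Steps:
-5*2*(-7) - 279 = -10*(-7) - 279 = 70 - 279 = -209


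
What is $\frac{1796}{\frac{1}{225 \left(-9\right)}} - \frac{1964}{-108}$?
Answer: $- \frac{98195809}{27} \approx -3.6369 \cdot 10^{6}$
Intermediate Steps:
$\frac{1796}{\frac{1}{225 \left(-9\right)}} - \frac{1964}{-108} = \frac{1796}{\frac{1}{-2025}} - - \frac{491}{27} = \frac{1796}{- \frac{1}{2025}} + \frac{491}{27} = 1796 \left(-2025\right) + \frac{491}{27} = -3636900 + \frac{491}{27} = - \frac{98195809}{27}$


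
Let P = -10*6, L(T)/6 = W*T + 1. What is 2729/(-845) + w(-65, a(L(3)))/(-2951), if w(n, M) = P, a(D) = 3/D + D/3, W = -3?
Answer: -615583/191815 ≈ -3.2093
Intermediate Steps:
L(T) = 6 - 18*T (L(T) = 6*(-3*T + 1) = 6*(1 - 3*T) = 6 - 18*T)
P = -60
a(D) = 3/D + D/3 (a(D) = 3/D + D*(⅓) = 3/D + D/3)
w(n, M) = -60
2729/(-845) + w(-65, a(L(3)))/(-2951) = 2729/(-845) - 60/(-2951) = 2729*(-1/845) - 60*(-1/2951) = -2729/845 + 60/2951 = -615583/191815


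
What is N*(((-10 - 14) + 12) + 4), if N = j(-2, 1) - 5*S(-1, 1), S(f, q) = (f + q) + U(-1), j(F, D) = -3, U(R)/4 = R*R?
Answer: 184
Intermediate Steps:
U(R) = 4*R² (U(R) = 4*(R*R) = 4*R²)
S(f, q) = 4 + f + q (S(f, q) = (f + q) + 4*(-1)² = (f + q) + 4*1 = (f + q) + 4 = 4 + f + q)
N = -23 (N = -3 - 5*(4 - 1 + 1) = -3 - 5*4 = -3 - 20 = -23)
N*(((-10 - 14) + 12) + 4) = -23*(((-10 - 14) + 12) + 4) = -23*((-24 + 12) + 4) = -23*(-12 + 4) = -23*(-8) = 184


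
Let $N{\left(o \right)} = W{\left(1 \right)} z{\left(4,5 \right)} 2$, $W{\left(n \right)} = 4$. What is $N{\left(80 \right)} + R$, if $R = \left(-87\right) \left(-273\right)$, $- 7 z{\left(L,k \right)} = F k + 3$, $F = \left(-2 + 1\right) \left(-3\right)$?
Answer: $\frac{166113}{7} \approx 23730.0$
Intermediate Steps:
$F = 3$ ($F = \left(-1\right) \left(-3\right) = 3$)
$z{\left(L,k \right)} = - \frac{3}{7} - \frac{3 k}{7}$ ($z{\left(L,k \right)} = - \frac{3 k + 3}{7} = - \frac{3 + 3 k}{7} = - \frac{3}{7} - \frac{3 k}{7}$)
$N{\left(o \right)} = - \frac{144}{7}$ ($N{\left(o \right)} = 4 \left(- \frac{3}{7} - \frac{15}{7}\right) 2 = 4 \left(- \frac{18}{7}\right) 2 = \left(- \frac{72}{7}\right) 2 = - \frac{144}{7}$)
$R = 23751$
$N{\left(80 \right)} + R = - \frac{144}{7} + 23751 = \frac{166113}{7}$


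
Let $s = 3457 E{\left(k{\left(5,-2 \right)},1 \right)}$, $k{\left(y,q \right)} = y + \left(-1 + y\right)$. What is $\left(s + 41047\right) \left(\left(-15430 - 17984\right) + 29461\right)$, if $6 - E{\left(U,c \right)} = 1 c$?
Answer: $-230586396$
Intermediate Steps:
$k{\left(y,q \right)} = -1 + 2 y$
$E{\left(U,c \right)} = 6 - c$ ($E{\left(U,c \right)} = 6 - 1 c = 6 - c$)
$s = 17285$ ($s = 3457 \left(6 - 1\right) = 3457 \cdot 5 = 17285$)
$\left(s + 41047\right) \left(\left(-15430 - 17984\right) + 29461\right) = \left(17285 + 41047\right) \left(\left(-15430 - 17984\right) + 29461\right) = 58332 \left(\left(-15430 - 17984\right) + 29461\right) = 58332 \left(-33414 + 29461\right) = 58332 \left(-3953\right) = -230586396$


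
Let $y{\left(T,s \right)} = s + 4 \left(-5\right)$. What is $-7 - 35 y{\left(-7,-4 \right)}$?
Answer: $833$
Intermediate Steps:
$y{\left(T,s \right)} = -20 + s$ ($y{\left(T,s \right)} = s - 20 = -20 + s$)
$-7 - 35 y{\left(-7,-4 \right)} = -7 - 35 \left(-20 - 4\right) = -7 - -840 = -7 + 840 = 833$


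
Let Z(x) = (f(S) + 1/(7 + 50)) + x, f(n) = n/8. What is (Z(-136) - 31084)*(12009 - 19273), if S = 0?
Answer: 12926571296/57 ≈ 2.2678e+8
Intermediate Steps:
f(n) = n/8 (f(n) = n*(⅛) = n/8)
Z(x) = 1/57 + x (Z(x) = ((⅛)*0 + 1/(7 + 50)) + x = (0 + 1/57) + x = 1/57 + x)
(Z(-136) - 31084)*(12009 - 19273) = ((1/57 - 136) - 31084)*(12009 - 19273) = (-7751/57 - 31084)*(-7264) = -1779539/57*(-7264) = 12926571296/57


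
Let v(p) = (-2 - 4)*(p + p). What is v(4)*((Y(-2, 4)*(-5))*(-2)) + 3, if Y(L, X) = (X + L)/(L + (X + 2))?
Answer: -237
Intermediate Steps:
v(p) = -12*p
Y(L, X) = (L + X)/(2 + L + X) (Y(L, X) = (L + X)/(L + (2 + X)) = (L + X)/(2 + L + X))
v(4)*((Y(-2, 4)*(-5))*(-2)) + 3 = (-12*4)*((((-2 + 4)/(2 - 2 + 4))*(-5))*(-2)) + 3 = -48*(2/4)*(-5)*(-2) + 3 = -48*((¼)*2)*(-5)*(-2) + 3 = -48*(½)*(-5)*(-2) + 3 = -(-120)*(-2) + 3 = -48*5 + 3 = -240 + 3 = -237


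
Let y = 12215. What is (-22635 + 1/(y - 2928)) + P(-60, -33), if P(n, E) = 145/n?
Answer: -2522804251/111444 ≈ -22637.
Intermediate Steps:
(-22635 + 1/(y - 2928)) + P(-60, -33) = (-22635 + 1/(12215 - 2928)) + 145/(-60) = (-22635 + 1/9287) + 145*(-1/60) = (-22635 + 1/9287) - 29/12 = -210211244/9287 - 29/12 = -2522804251/111444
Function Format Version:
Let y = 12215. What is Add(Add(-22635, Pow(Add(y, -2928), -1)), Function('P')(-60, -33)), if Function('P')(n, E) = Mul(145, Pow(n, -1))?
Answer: Rational(-2522804251, 111444) ≈ -22637.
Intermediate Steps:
Add(Add(-22635, Pow(Add(y, -2928), -1)), Function('P')(-60, -33)) = Add(Add(-22635, Pow(Add(12215, -2928), -1)), Mul(145, Pow(-60, -1))) = Add(Add(-22635, Pow(9287, -1)), Mul(145, Rational(-1, 60))) = Add(Add(-22635, Rational(1, 9287)), Rational(-29, 12)) = Add(Rational(-210211244, 9287), Rational(-29, 12)) = Rational(-2522804251, 111444)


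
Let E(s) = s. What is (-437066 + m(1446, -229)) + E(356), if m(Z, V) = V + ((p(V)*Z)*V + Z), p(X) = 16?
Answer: -5733637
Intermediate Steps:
m(Z, V) = V + Z + 16*V*Z (m(Z, V) = V + ((16*Z)*V + Z) = V + (16*V*Z + Z) = V + (Z + 16*V*Z) = V + Z + 16*V*Z)
(-437066 + m(1446, -229)) + E(356) = (-437066 + (-229 + 1446 + 16*(-229)*1446)) + 356 = (-437066 + (-229 + 1446 - 5298144)) + 356 = (-437066 - 5296927) + 356 = -5733993 + 356 = -5733637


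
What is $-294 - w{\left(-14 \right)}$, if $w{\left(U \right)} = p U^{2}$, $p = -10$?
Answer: $1666$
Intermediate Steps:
$w{\left(U \right)} = - 10 U^{2}$
$-294 - w{\left(-14 \right)} = -294 - - 10 \left(-14\right)^{2} = -294 - \left(-10\right) 196 = -294 - -1960 = -294 + 1960 = 1666$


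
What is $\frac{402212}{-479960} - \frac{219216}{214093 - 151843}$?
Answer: $- \frac{1085438403}{248979250} \approx -4.3596$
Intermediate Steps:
$\frac{402212}{-479960} - \frac{219216}{214093 - 151843} = 402212 \left(- \frac{1}{479960}\right) - \frac{219216}{214093 - 151843} = - \frac{100553}{119990} - \frac{219216}{62250} = - \frac{100553}{119990} - \frac{36536}{10375} = - \frac{1085438403}{248979250}$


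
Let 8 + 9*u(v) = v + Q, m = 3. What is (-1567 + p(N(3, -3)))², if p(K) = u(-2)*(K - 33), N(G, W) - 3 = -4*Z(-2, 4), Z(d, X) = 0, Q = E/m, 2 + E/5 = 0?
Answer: 187772209/81 ≈ 2.3182e+6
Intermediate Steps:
E = -10 (E = -10 + 5*0 = -10 + 0 = -10)
Q = -10/3 ≈ -3.3333
N(G, W) = 3 (N(G, W) = 3 - 4*0 = 3 + 0 = 3)
u(v) = -34/27 + v/9 (u(v) = -8/9 + (v - 10/3)/9 = -8/9 + (-10/3 + v)/9 = -8/9 + (-10/27 + v/9) = -34/27 + v/9)
p(K) = 440/9 - 40*K/27 (p(K) = (-34/27 + (⅑)*(-2))*(K - 33) = (-34/27 - 2/9)*(-33 + K) = -40*(-33 + K)/27 = 440/9 - 40*K/27)
(-1567 + p(N(3, -3)))² = (-1567 + (440/9 - 40/27*3))² = (-1567 + (440/9 - 40/9))² = (-1567 + 400/9)² = (-13703/9)² = 187772209/81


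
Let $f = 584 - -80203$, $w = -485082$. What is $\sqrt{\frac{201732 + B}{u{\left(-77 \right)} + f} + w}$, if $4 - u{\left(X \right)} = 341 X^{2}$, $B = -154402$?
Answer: $\frac{i \sqrt{456883386033681917}}{970499} \approx 696.48 i$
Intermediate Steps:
$f = 80787$ ($f = 584 + 80203 = 80787$)
$u{\left(X \right)} = 4 - 341 X^{2}$
$\sqrt{\frac{201732 + B}{u{\left(-77 \right)} + f} + w} = \sqrt{\frac{201732 - 154402}{\left(4 - 341 \left(-77\right)^{2}\right) + 80787} - 485082} = \sqrt{\frac{47330}{\left(4 - 2021789\right) + 80787} - 485082} = \sqrt{\frac{47330}{-2021785 + 80787} - 485082} = \sqrt{\frac{47330}{-1940998} - 485082} = \sqrt{47330 \left(- \frac{1}{1940998}\right) - 485082} = \sqrt{- \frac{23665}{970499} - 485082} = \sqrt{- \frac{470771619583}{970499}} = \frac{i \sqrt{456883386033681917}}{970499}$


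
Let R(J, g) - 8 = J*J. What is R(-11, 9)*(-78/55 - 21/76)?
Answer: -913707/4180 ≈ -218.59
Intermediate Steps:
R(J, g) = 8 + J**2 (R(J, g) = 8 + J*J = 8 + J**2)
R(-11, 9)*(-78/55 - 21/76) = (8 + (-11)**2)*(-78/55 - 21/76) = (8 + 121)*(-78*1/55 - 21*1/76) = 129*(-78/55 - 21/76) = 129*(-7083/4180) = -913707/4180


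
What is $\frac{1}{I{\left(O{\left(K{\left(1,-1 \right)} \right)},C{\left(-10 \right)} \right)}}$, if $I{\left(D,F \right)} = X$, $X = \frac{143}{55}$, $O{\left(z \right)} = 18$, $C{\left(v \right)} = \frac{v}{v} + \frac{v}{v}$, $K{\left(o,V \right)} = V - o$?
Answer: $\frac{5}{13} \approx 0.38462$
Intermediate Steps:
$C{\left(v \right)} = 2$ ($C{\left(v \right)} = 1 + 1 = 2$)
$X = \frac{13}{5}$ ($X = 143 \cdot \frac{1}{55} = \frac{13}{5} \approx 2.6$)
$I{\left(D,F \right)} = \frac{13}{5}$
$\frac{1}{I{\left(O{\left(K{\left(1,-1 \right)} \right)},C{\left(-10 \right)} \right)}} = \frac{1}{\frac{13}{5}} = \frac{5}{13}$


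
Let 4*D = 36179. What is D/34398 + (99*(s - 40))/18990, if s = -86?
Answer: -4398647/11166120 ≈ -0.39393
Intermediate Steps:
D = 36179/4 (D = (1/4)*36179 = 36179/4 ≈ 9044.8)
D/34398 + (99*(s - 40))/18990 = (36179/4)/34398 + (99*(-86 - 40))/18990 = (36179/4)*(1/34398) + (99*(-126))*(1/18990) = 2783/10584 - 12474*1/18990 = 2783/10584 - 693/1055 = -4398647/11166120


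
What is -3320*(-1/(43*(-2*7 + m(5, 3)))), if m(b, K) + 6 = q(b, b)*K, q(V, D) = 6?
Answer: -1660/43 ≈ -38.605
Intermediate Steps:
m(b, K) = -6 + 6*K
-3320*(-1/(43*(-2*7 + m(5, 3)))) = -3320*(-1/(43*(-2*7 + (-6 + 6*3)))) = -3320*(-1/(43*(-14 + (-6 + 18)))) = -3320*(-1/(43*(-14 + 12))) = -3320/((-2*(-43))) = -3320/86 = -3320*1/86 = -1660/43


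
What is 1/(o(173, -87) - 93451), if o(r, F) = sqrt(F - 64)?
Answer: -93451/8733089552 - I*sqrt(151)/8733089552 ≈ -1.0701e-5 - 1.4071e-9*I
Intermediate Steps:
o(r, F) = sqrt(-64 + F)
1/(o(173, -87) - 93451) = 1/(sqrt(-64 - 87) - 93451) = 1/(sqrt(-151) - 93451) = 1/(I*sqrt(151) - 93451) = 1/(-93451 + I*sqrt(151))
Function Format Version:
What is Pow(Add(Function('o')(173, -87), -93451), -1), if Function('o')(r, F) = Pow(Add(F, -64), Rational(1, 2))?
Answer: Add(Rational(-93451, 8733089552), Mul(Rational(-1, 8733089552), I, Pow(151, Rational(1, 2)))) ≈ Add(-1.0701e-5, Mul(-1.4071e-9, I))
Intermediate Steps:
Function('o')(r, F) = Pow(Add(-64, F), Rational(1, 2))
Pow(Add(Function('o')(173, -87), -93451), -1) = Pow(Add(Pow(Add(-64, -87), Rational(1, 2)), -93451), -1) = Pow(Add(Pow(-151, Rational(1, 2)), -93451), -1) = Pow(Add(Mul(I, Pow(151, Rational(1, 2))), -93451), -1) = Pow(Add(-93451, Mul(I, Pow(151, Rational(1, 2)))), -1)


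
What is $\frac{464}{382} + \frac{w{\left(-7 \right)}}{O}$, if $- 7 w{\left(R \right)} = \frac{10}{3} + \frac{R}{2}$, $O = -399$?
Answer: $\frac{3887665}{3200778} \approx 1.2146$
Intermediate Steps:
$w{\left(R \right)} = - \frac{10}{21} - \frac{R}{14}$ ($w{\left(R \right)} = - \frac{\frac{10}{3} + \frac{R}{2}}{7} = - \frac{10}{21} - \frac{R}{14}$)
$\frac{464}{382} + \frac{w{\left(-7 \right)}}{O} = \frac{464}{382} + \frac{- \frac{10}{21} - - \frac{1}{2}}{-399} = 464 \cdot \frac{1}{382} + \left(- \frac{10}{21} + \frac{1}{2}\right) \left(- \frac{1}{399}\right) = \frac{232}{191} + \frac{1}{42} \left(- \frac{1}{399}\right) = \frac{232}{191} - \frac{1}{16758} = \frac{3887665}{3200778}$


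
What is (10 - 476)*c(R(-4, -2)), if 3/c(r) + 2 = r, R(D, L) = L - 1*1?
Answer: 1398/5 ≈ 279.60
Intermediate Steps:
R(D, L) = -1 + L (R(D, L) = L - 1 = -1 + L)
c(r) = 3/(-2 + r)
(10 - 476)*c(R(-4, -2)) = (10 - 476)*(3/(-2 + (-1 - 2))) = -1398/(-2 - 3) = -1398/(-5) = -1398*(-1)/5 = -466*(-3/5) = 1398/5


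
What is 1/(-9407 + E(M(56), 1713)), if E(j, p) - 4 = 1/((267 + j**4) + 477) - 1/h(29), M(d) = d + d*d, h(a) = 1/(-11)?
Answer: -103812949611240/975011222748766079 ≈ -0.00010647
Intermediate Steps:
h(a) = -1/11
M(d) = d + d**2
E(j, p) = 15 + 1/(744 + j**4) (E(j, p) = 4 + (1/((267 + j**4) + 477) - 1/(-1/11)) = 4 + (1/(744 + j**4) - 1*(-11)) = 4 + (1/(744 + j**4) + 11) = 4 + (11 + 1/(744 + j**4)) = 15 + 1/(744 + j**4))
1/(-9407 + E(M(56), 1713)) = 1/(-9407 + (11161 + 15*(56*(1 + 56))**4)/(744 + (56*(1 + 56))**4)) = 1/(-9407 + (11161 + 15*(56*57)**4)/(744 + (56*57)**4)) = 1/(-9407 + (11161 + 15*3192**4)/(744 + 3192**4)) = 1/(-9407 + (11161 + 15*103812949610496)/(744 + 103812949610496)) = 1/(-9407 + (11161 + 1557194244157440)/103812949611240) = 1/(-9407 + (1/103812949611240)*1557194244168601) = 1/(-9407 + 1557194244168601/103812949611240) = 1/(-975011222748766079/103812949611240) = -103812949611240/975011222748766079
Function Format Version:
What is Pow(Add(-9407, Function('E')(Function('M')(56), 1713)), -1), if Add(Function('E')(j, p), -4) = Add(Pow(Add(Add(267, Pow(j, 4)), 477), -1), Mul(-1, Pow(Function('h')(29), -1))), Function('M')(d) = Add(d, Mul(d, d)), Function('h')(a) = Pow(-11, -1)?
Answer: Rational(-103812949611240, 975011222748766079) ≈ -0.00010647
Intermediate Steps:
Function('h')(a) = Rational(-1, 11)
Function('M')(d) = Add(d, Pow(d, 2))
Function('E')(j, p) = Add(15, Pow(Add(744, Pow(j, 4)), -1)) (Function('E')(j, p) = Add(4, Add(Pow(Add(Add(267, Pow(j, 4)), 477), -1), Mul(-1, Pow(Rational(-1, 11), -1)))) = Add(4, Add(Pow(Add(744, Pow(j, 4)), -1), Mul(-1, -11))) = Add(4, Add(Pow(Add(744, Pow(j, 4)), -1), 11)) = Add(4, Add(11, Pow(Add(744, Pow(j, 4)), -1))) = Add(15, Pow(Add(744, Pow(j, 4)), -1)))
Pow(Add(-9407, Function('E')(Function('M')(56), 1713)), -1) = Pow(Add(-9407, Mul(Pow(Add(744, Pow(Mul(56, Add(1, 56)), 4)), -1), Add(11161, Mul(15, Pow(Mul(56, Add(1, 56)), 4))))), -1) = Pow(Add(-9407, Mul(Pow(Add(744, Pow(Mul(56, 57), 4)), -1), Add(11161, Mul(15, Pow(Mul(56, 57), 4))))), -1) = Pow(Add(-9407, Mul(Pow(Add(744, Pow(3192, 4)), -1), Add(11161, Mul(15, Pow(3192, 4))))), -1) = Pow(Add(-9407, Mul(Pow(Add(744, 103812949610496), -1), Add(11161, Mul(15, 103812949610496)))), -1) = Pow(Add(-9407, Mul(Pow(103812949611240, -1), Add(11161, 1557194244157440))), -1) = Pow(Add(-9407, Mul(Rational(1, 103812949611240), 1557194244168601)), -1) = Pow(Add(-9407, Rational(1557194244168601, 103812949611240)), -1) = Pow(Rational(-975011222748766079, 103812949611240), -1) = Rational(-103812949611240, 975011222748766079)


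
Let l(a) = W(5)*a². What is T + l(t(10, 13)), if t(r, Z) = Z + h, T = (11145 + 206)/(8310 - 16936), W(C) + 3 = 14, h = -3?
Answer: 9477249/8626 ≈ 1098.7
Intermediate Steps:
W(C) = 11 (W(C) = -3 + 14 = 11)
T = -11351/8626 (T = 11351/(-8626) = 11351*(-1/8626) = -11351/8626 ≈ -1.3159)
t(r, Z) = -3 + Z (t(r, Z) = Z - 3 = -3 + Z)
l(a) = 11*a²
T + l(t(10, 13)) = -11351/8626 + 11*(-3 + 13)² = -11351/8626 + 11*10² = -11351/8626 + 11*100 = -11351/8626 + 1100 = 9477249/8626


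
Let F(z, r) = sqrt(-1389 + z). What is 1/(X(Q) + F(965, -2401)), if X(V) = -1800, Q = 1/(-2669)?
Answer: -225/405053 - I*sqrt(106)/1620212 ≈ -0.00055548 - 6.3545e-6*I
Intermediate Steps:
Q = -1/2669 ≈ -0.00037467
1/(X(Q) + F(965, -2401)) = 1/(-1800 + sqrt(-1389 + 965)) = 1/(-1800 + sqrt(-424)) = 1/(-1800 + 2*I*sqrt(106))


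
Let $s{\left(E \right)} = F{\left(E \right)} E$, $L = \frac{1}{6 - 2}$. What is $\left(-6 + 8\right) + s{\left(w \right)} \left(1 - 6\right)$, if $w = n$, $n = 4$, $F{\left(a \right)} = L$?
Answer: $-3$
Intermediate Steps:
$L = \frac{1}{4} \approx 0.25$
$F{\left(a \right)} = \frac{1}{4}$
$w = 4$
$s{\left(E \right)} = \frac{E}{4}$
$\left(-6 + 8\right) + s{\left(w \right)} \left(1 - 6\right) = \left(-6 + 8\right) + \frac{1}{4} \cdot 4 \left(1 - 6\right) = 2 + 1 \left(1 - 6\right) = 2 + 1 \left(-5\right) = 2 - 5 = -3$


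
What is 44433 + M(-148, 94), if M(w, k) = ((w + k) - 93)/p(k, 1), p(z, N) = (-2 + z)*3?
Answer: 4087787/92 ≈ 44432.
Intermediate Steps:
p(z, N) = -6 + 3*z
M(w, k) = (-93 + k + w)/(-6 + 3*k) (M(w, k) = ((w + k) - 93)/(-6 + 3*k) = ((k + w) - 93)/(-6 + 3*k) = (-93 + k + w)/(-6 + 3*k))
44433 + M(-148, 94) = 44433 + (-93 + 94 - 148)/(3*(-2 + 94)) = 44433 + (⅓)*(-147)/92 = 44433 + (⅓)*(1/92)*(-147) = 44433 - 49/92 = 4087787/92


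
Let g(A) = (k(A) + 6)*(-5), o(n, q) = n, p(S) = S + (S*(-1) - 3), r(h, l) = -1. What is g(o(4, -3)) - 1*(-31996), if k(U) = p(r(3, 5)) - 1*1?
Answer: 31986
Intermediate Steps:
p(S) = -3 (p(S) = S + (-S - 3) = S + (-3 - S) = -3)
k(U) = -4 (k(U) = -3 - 1*1 = -3 - 1 = -4)
g(A) = -10 (g(A) = (-4 + 6)*(-5) = 2*(-5) = -10)
g(o(4, -3)) - 1*(-31996) = -10 - 1*(-31996) = -10 + 31996 = 31986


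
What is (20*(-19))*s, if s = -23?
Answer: 8740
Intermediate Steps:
(20*(-19))*s = (20*(-19))*(-23) = -380*(-23) = 8740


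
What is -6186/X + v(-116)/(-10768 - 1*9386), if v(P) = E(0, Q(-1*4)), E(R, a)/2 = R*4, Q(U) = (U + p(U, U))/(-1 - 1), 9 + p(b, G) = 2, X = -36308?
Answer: 3093/18154 ≈ 0.17038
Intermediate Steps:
p(b, G) = -7 (p(b, G) = -9 + 2 = -7)
Q(U) = 7/2 - U/2 (Q(U) = (U - 7)/(-1 - 1) = (-7 + U)/(-2) = (-7 + U)*(-½) = 7/2 - U/2)
E(R, a) = 8*R (E(R, a) = 2*(R*4) = 2*(4*R) = 8*R)
v(P) = 0 (v(P) = 8*0 = 0)
-6186/X + v(-116)/(-10768 - 1*9386) = -6186/(-36308) + 0/(-10768 - 1*9386) = -6186*(-1/36308) + 0/(-10768 - 9386) = 3093/18154 + 0/(-20154) = 3093/18154 + 0*(-1/20154) = 3093/18154 + 0 = 3093/18154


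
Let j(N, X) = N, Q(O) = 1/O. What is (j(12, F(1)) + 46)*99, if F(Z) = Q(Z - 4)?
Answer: 5742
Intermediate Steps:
F(Z) = 1/(-4 + Z) (F(Z) = 1/(Z - 4) = 1/(-4 + Z))
(j(12, F(1)) + 46)*99 = (12 + 46)*99 = 58*99 = 5742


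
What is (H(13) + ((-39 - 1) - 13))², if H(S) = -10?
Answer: 3969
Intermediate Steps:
(H(13) + ((-39 - 1) - 13))² = (-10 + ((-39 - 1) - 13))² = (-10 + (-40 - 13))² = (-10 - 53)² = (-63)² = 3969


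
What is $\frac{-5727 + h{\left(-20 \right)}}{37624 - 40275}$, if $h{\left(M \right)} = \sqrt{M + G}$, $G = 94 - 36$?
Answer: $\frac{5727}{2651} - \frac{\sqrt{38}}{2651} \approx 2.158$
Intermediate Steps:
$G = 58$
$h{\left(M \right)} = \sqrt{58 + M}$ ($h{\left(M \right)} = \sqrt{M + 58} = \sqrt{58 + M}$)
$\frac{-5727 + h{\left(-20 \right)}}{37624 - 40275} = \frac{-5727 + \sqrt{58 - 20}}{37624 - 40275} = \frac{-5727 + \sqrt{38}}{37624 - 40275} = \frac{-5727 + \sqrt{38}}{-2651} = \left(-5727 + \sqrt{38}\right) \left(- \frac{1}{2651}\right) = \frac{5727}{2651} - \frac{\sqrt{38}}{2651}$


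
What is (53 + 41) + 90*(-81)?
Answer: -7196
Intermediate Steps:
(53 + 41) + 90*(-81) = 94 - 7290 = -7196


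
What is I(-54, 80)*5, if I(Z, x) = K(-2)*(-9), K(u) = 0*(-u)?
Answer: 0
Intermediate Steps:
K(u) = 0
I(Z, x) = 0 (I(Z, x) = 0*(-9) = 0)
I(-54, 80)*5 = 0*5 = 0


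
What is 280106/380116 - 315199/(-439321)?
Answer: 121434315555/83496470618 ≈ 1.4544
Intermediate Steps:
280106/380116 - 315199/(-439321) = 280106*(1/380116) - 315199*(-1/439321) = 140053/190058 + 315199/439321 = 121434315555/83496470618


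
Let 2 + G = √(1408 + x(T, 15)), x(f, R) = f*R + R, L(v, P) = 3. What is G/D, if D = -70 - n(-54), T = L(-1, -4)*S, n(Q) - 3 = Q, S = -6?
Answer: 2/19 - √1153/19 ≈ -1.6819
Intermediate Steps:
n(Q) = 3 + Q
T = -18 (T = 3*(-6) = -18)
D = -19 (D = -70 - (3 - 54) = -70 - 1*(-51) = -70 + 51 = -19)
x(f, R) = R + R*f (x(f, R) = R*f + R = R + R*f)
G = -2 + √1153 (G = -2 + √(1408 + 15*(1 - 18)) = -2 + √(1408 + 15*(-17)) = -2 + √(1408 - 255) = -2 + √1153 ≈ 31.956)
G/D = (-2 + √1153)/(-19) = (-2 + √1153)*(-1/19) = 2/19 - √1153/19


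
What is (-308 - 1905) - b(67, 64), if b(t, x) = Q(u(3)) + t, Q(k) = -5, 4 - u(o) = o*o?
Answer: -2275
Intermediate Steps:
u(o) = 4 - o**2 (u(o) = 4 - o*o = 4 - o**2)
b(t, x) = -5 + t
(-308 - 1905) - b(67, 64) = (-308 - 1905) - (-5 + 67) = -2213 - 1*62 = -2213 - 62 = -2275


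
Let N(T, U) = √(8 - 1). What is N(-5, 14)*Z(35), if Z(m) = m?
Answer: 35*√7 ≈ 92.601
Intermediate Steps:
N(T, U) = √7
N(-5, 14)*Z(35) = √7*35 = 35*√7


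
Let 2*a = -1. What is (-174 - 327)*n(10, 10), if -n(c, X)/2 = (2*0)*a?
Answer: 0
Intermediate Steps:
a = -½ (a = (½)*(-1) = -½ ≈ -0.50000)
n(c, X) = 0 (n(c, X) = -2*2*0*(-1)/2 = -0*(-1)/2 = -2*0 = 0)
(-174 - 327)*n(10, 10) = (-174 - 327)*0 = -501*0 = 0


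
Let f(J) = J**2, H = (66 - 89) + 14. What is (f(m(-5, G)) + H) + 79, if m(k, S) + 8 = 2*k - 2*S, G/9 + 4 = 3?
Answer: 70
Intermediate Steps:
G = -9 (G = -36 + 9*3 = -36 + 27 = -9)
m(k, S) = -8 - 2*S + 2*k (m(k, S) = -8 + (2*k - 2*S) = -8 + (-2*S + 2*k) = -8 - 2*S + 2*k)
H = -9 (H = -23 + 14 = -9)
(f(m(-5, G)) + H) + 79 = ((-8 - 2*(-9) + 2*(-5))**2 - 9) + 79 = ((-8 + 18 - 10)**2 - 9) + 79 = (0**2 - 9) + 79 = (0 - 9) + 79 = -9 + 79 = 70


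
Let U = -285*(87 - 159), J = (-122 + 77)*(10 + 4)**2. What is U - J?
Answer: 29340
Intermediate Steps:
J = -8820 (J = -45*14**2 = -45*196 = -8820)
U = 20520 (U = -285*(-72) = 20520)
U - J = 20520 - 1*(-8820) = 20520 + 8820 = 29340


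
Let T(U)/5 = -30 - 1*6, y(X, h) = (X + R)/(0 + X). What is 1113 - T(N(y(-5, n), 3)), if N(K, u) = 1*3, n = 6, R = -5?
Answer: 1293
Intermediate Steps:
y(X, h) = (-5 + X)/X (y(X, h) = (X - 5)/(0 + X) = (-5 + X)/X)
N(K, u) = 3
T(U) = -180 (T(U) = 5*(-30 - 1*6) = 5*(-30 - 6) = 5*(-36) = -180)
1113 - T(N(y(-5, n), 3)) = 1113 - 1*(-180) = 1113 + 180 = 1293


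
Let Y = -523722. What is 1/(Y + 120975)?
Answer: -1/402747 ≈ -2.4829e-6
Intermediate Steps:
1/(Y + 120975) = 1/(-523722 + 120975) = 1/(-402747) = -1/402747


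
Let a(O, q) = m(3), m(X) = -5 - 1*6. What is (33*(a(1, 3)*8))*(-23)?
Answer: 66792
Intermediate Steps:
m(X) = -11 (m(X) = -5 - 6 = -11)
a(O, q) = -11
(33*(a(1, 3)*8))*(-23) = (33*(-11*8))*(-23) = (33*(-88))*(-23) = -2904*(-23) = 66792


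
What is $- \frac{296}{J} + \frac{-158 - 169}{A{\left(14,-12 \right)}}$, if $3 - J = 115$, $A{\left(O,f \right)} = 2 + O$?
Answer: $- \frac{1993}{112} \approx -17.795$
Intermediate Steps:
$J = -112$ ($J = 3 - 115 = -112$)
$- \frac{296}{J} + \frac{-158 - 169}{A{\left(14,-12 \right)}} = - \frac{296}{-112} + \frac{-158 - 169}{2 + 14} = \left(-296\right) \left(- \frac{1}{112}\right) + \frac{-158 - 169}{16} = \frac{37}{14} - \frac{327}{16} = - \frac{1993}{112}$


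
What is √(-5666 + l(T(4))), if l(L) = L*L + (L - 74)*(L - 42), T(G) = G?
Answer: I*√2990 ≈ 54.681*I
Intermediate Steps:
l(L) = L² + (-74 + L)*(-42 + L)
√(-5666 + l(T(4))) = √(-5666 + (3108 - 116*4 + 2*4²)) = √(-5666 + (3108 - 464 + 2*16)) = √(-5666 + (3108 - 464 + 32)) = √(-5666 + 2676) = √(-2990) = I*√2990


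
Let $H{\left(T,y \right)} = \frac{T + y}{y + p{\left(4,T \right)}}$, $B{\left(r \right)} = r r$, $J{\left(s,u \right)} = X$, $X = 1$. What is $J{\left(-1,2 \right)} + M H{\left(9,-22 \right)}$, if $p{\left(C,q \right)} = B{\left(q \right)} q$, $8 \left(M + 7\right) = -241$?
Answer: $\frac{9517}{5656} \approx 1.6826$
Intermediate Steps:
$J{\left(s,u \right)} = 1$
$B{\left(r \right)} = r^{2}$
$M = - \frac{297}{8}$ ($M = -7 + \frac{1}{8} \left(-241\right) = -7 - \frac{241}{8} = - \frac{297}{8} \approx -37.125$)
$p{\left(C,q \right)} = q^{3}$ ($p{\left(C,q \right)} = q^{2} q = q^{3}$)
$H{\left(T,y \right)} = \frac{T + y}{y + T^{3}}$
$J{\left(-1,2 \right)} + M H{\left(9,-22 \right)} = 1 - \frac{297 \frac{9 - 22}{-22 + 9^{3}}}{8} = 1 - \frac{297 \frac{1}{-22 + 729} \left(-13\right)}{8} = 1 - \frac{297 \cdot \frac{1}{707} \left(-13\right)}{8} = 1 - - \frac{3861}{5656} = 1 + \frac{3861}{5656} = \frac{9517}{5656}$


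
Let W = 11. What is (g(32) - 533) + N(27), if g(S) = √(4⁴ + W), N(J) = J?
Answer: -506 + √267 ≈ -489.66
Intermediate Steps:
g(S) = √267 (g(S) = √(4⁴ + 11) = √(256 + 11) = √267)
(g(32) - 533) + N(27) = (√267 - 533) + 27 = (-533 + √267) + 27 = -506 + √267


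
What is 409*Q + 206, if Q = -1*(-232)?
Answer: 95094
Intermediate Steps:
Q = 232
409*Q + 206 = 409*232 + 206 = 94888 + 206 = 95094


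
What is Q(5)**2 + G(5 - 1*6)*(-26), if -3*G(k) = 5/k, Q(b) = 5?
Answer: -55/3 ≈ -18.333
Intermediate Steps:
G(k) = -5/(3*k)
Q(5)**2 + G(5 - 1*6)*(-26) = 5**2 - 5/(3*(5 - 1*6))*(-26) = 25 - 5/(3*(5 - 6))*(-26) = 25 - 5/3/(-1)*(-26) = 25 - 5/3*(-1)*(-26) = 25 + (5/3)*(-26) = 25 - 130/3 = -55/3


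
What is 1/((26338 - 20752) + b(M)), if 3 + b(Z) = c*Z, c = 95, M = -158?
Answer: -1/9427 ≈ -0.00010608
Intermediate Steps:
b(Z) = -3 + 95*Z
1/((26338 - 20752) + b(M)) = 1/((26338 - 20752) + (-3 + 95*(-158))) = 1/(5586 + (-3 - 15010)) = 1/(5586 - 15013) = 1/(-9427) = -1/9427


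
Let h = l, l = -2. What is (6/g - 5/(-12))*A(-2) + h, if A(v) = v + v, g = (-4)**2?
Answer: -31/6 ≈ -5.1667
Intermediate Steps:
h = -2
g = 16
A(v) = 2*v
(6/g - 5/(-12))*A(-2) + h = (6/16 - 5/(-12))*(2*(-2)) - 2 = (6*(1/16) - 5*(-1/12))*(-4) - 2 = (3/8 + 5/12)*(-4) - 2 = (19/24)*(-4) - 2 = -19/6 - 2 = -31/6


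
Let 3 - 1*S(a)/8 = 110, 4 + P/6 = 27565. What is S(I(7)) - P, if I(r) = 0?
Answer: -166222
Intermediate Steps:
P = 165366 (P = -24 + 6*27565 = -24 + 165390 = 165366)
S(a) = -856 (S(a) = 24 - 8*110 = 24 - 880 = -856)
S(I(7)) - P = -856 - 1*165366 = -856 - 165366 = -166222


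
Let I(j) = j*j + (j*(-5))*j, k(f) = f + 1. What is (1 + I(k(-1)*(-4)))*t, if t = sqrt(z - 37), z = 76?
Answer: sqrt(39) ≈ 6.2450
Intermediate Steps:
k(f) = 1 + f
t = sqrt(39) (t = sqrt(76 - 37) = sqrt(39) ≈ 6.2450)
I(j) = -4*j**2 (I(j) = j**2 + (-5*j)*j = j**2 - 5*j**2 = -4*j**2)
(1 + I(k(-1)*(-4)))*t = (1 - 4*16*(1 - 1)**2)*sqrt(39) = (1 - 4*(0*(-4))**2)*sqrt(39) = (1 - 4*0**2)*sqrt(39) = (1 - 4*0)*sqrt(39) = (1 + 0)*sqrt(39) = 1*sqrt(39) = sqrt(39)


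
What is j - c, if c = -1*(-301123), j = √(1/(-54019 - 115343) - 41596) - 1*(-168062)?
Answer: -133061 + I*√14089563506/582 ≈ -1.3306e+5 + 203.95*I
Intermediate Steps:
j = 168062 + I*√14089563506/582 (j = √(1/(-169362) - 41596) + 168062 = √(-1/169362 - 41596) + 168062 = √(-7044781753/169362) + 168062 = I*√14089563506/582 + 168062 = 168062 + I*√14089563506/582 ≈ 1.6806e+5 + 203.95*I)
c = 301123
j - c = (168062 + I*√14089563506/582) - 1*301123 = (168062 + I*√14089563506/582) - 301123 = -133061 + I*√14089563506/582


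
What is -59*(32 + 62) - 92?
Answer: -5638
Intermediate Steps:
-59*(32 + 62) - 92 = -59*94 - 92 = -5546 - 92 = -5638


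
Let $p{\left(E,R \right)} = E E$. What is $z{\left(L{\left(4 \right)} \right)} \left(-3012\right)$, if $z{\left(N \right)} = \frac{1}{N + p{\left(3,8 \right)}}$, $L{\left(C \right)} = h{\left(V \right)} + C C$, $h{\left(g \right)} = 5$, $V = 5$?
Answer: $- \frac{502}{5} \approx -100.4$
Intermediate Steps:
$L{\left(C \right)} = 5 + C^{2}$ ($L{\left(C \right)} = 5 + C C = 5 + C^{2}$)
$p{\left(E,R \right)} = E^{2}$
$z{\left(N \right)} = \frac{1}{9 + N}$ ($z{\left(N \right)} = \frac{1}{N + 3^{2}} = \frac{1}{N + 9} = \frac{1}{9 + N}$)
$z{\left(L{\left(4 \right)} \right)} \left(-3012\right) = \frac{1}{9 + \left(5 + 4^{2}\right)} \left(-3012\right) = \frac{1}{9 + \left(5 + 16\right)} \left(-3012\right) = \frac{1}{9 + 21} \left(-3012\right) = \frac{1}{30} \left(-3012\right) = - \frac{502}{5}$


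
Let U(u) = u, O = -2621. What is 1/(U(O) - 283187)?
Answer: -1/285808 ≈ -3.4989e-6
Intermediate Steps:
1/(U(O) - 283187) = 1/(-2621 - 283187) = 1/(-285808) = -1/285808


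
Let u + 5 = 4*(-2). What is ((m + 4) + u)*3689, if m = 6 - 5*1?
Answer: -29512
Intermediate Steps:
m = 1 (m = 6 - 5 = 1)
u = -13 (u = -5 + 4*(-2) = -5 - 8 = -13)
((m + 4) + u)*3689 = ((1 + 4) - 13)*3689 = (5 - 13)*3689 = -8*3689 = -29512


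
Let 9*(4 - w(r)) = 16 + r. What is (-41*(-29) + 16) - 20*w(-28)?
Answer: 3295/3 ≈ 1098.3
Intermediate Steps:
w(r) = 20/9 - r/9 (w(r) = 4 - (16 + r)/9 = 4 + (-16/9 - r/9) = 20/9 - r/9)
(-41*(-29) + 16) - 20*w(-28) = (-41*(-29) + 16) - 20*(20/9 - ⅑*(-28)) = (1189 + 16) - 20*(20/9 + 28/9) = 1205 - 20*16/3 = 1205 - 1*320/3 = 1205 - 320/3 = 3295/3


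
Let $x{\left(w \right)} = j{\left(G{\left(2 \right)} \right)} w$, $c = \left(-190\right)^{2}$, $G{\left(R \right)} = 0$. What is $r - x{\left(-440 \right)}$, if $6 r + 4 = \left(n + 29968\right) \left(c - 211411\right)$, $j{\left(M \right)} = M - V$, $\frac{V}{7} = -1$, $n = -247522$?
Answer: $\frac{19069813885}{3} \approx 6.3566 \cdot 10^{9}$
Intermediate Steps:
$V = -7$ ($V = 7 \left(-1\right) = -7$)
$j{\left(M \right)} = 7 + M$ ($j{\left(M \right)} = M - -7 = M + 7 = 7 + M$)
$c = 36100$
$x{\left(w \right)} = 7 w$ ($x{\left(w \right)} = \left(7 + 0\right) w = 7 w$)
$r = \frac{19069804645}{3}$ ($r = - \frac{2}{3} + \frac{\left(-247522 + 29968\right) \left(36100 - 211411\right)}{6} = - \frac{2}{3} + \frac{\left(-217554\right) \left(-175311\right)}{6} = - \frac{2}{3} + \frac{1}{6} \cdot 38139609294 = - \frac{2}{3} + 6356601549 = \frac{19069804645}{3} \approx 6.3566 \cdot 10^{9}$)
$r - x{\left(-440 \right)} = \frac{19069804645}{3} - 7 \left(-440\right) = \frac{19069804645}{3} - -3080 = \frac{19069804645}{3} + 3080 = \frac{19069813885}{3}$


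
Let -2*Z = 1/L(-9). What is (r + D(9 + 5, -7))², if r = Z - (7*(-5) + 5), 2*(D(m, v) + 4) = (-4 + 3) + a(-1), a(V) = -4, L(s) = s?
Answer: 44944/81 ≈ 554.86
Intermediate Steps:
D(m, v) = -13/2 (D(m, v) = -4 + ((-4 + 3) - 4)/2 = -4 + (-1 - 4)/2 = -4 + (½)*(-5) = -4 - 5/2 = -13/2)
Z = 1/18 (Z = -½/(-9) = -½*(-⅑) = 1/18 ≈ 0.055556)
r = 541/18 (r = 1/18 - (7*(-5) + 5) = 1/18 - (-35 + 5) = 1/18 - 1*(-30) = 1/18 + 30 = 541/18 ≈ 30.056)
(r + D(9 + 5, -7))² = (541/18 - 13/2)² = (212/9)² = 44944/81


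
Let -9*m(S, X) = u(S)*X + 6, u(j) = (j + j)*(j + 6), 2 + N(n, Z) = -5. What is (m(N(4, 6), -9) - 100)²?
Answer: 67600/9 ≈ 7511.1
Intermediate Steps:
N(n, Z) = -7 (N(n, Z) = -2 - 5 = -7)
u(j) = 2*j*(6 + j) (u(j) = (2*j)*(6 + j) = 2*j*(6 + j))
m(S, X) = -⅔ - 2*S*X*(6 + S)/9 (m(S, X) = -((2*S*(6 + S))*X + 6)/9 = -(2*S*X*(6 + S) + 6)/9 = -(6 + 2*S*X*(6 + S))/9 = -⅔ - 2*S*X*(6 + S)/9)
(m(N(4, 6), -9) - 100)² = ((-⅔ - 2/9*(-7)*(-9)*(6 - 7)) - 100)² = ((-⅔ - 2/9*(-7)*(-9)*(-1)) - 100)² = ((-⅔ + 14) - 100)² = (40/3 - 100)² = (-260/3)² = 67600/9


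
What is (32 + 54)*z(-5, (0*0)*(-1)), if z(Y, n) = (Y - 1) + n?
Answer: -516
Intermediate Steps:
z(Y, n) = -1 + Y + n (z(Y, n) = (-1 + Y) + n = -1 + Y + n)
(32 + 54)*z(-5, (0*0)*(-1)) = (32 + 54)*(-1 - 5 + (0*0)*(-1)) = 86*(-1 - 5 + 0*(-1)) = 86*(-1 - 5 + 0) = 86*(-6) = -516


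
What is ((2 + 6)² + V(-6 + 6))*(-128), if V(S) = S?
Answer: -8192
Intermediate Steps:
((2 + 6)² + V(-6 + 6))*(-128) = ((2 + 6)² + (-6 + 6))*(-128) = (8² + 0)*(-128) = (64 + 0)*(-128) = 64*(-128) = -8192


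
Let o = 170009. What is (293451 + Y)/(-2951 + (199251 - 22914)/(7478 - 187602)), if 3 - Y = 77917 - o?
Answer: -9920869672/75960323 ≈ -130.61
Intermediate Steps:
Y = 92095 (Y = 3 - (77917 - 1*170009) = 3 - (77917 - 170009) = 3 - 1*(-92092) = 3 + 92092 = 92095)
(293451 + Y)/(-2951 + (199251 - 22914)/(7478 - 187602)) = (293451 + 92095)/(-2951 + (199251 - 22914)/(7478 - 187602)) = 385546/(-2951 + 176337/(-180124)) = 385546/(-2951 + 176337*(-1/180124)) = 385546/(-2951 - 25191/25732) = 385546/(-75960323/25732) = 385546*(-25732/75960323) = -9920869672/75960323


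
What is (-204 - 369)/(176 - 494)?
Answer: 191/106 ≈ 1.8019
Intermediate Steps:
(-204 - 369)/(176 - 494) = -573/(-318) = -573*(-1/318) = 191/106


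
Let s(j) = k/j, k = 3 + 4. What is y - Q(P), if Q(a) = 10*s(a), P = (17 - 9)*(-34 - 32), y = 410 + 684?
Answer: 288851/264 ≈ 1094.1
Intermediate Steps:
k = 7
y = 1094
P = -528 (P = 8*(-66) = -528)
s(j) = 7/j
Q(a) = 70/a (Q(a) = 10*(7/a) = 70/a)
y - Q(P) = 1094 - 70/(-528) = 1094 - 70*(-1)/528 = 1094 - 1*(-35/264) = 1094 + 35/264 = 288851/264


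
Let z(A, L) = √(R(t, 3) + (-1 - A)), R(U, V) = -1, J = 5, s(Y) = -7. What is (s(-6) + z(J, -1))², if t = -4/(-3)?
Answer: (7 - I*√7)² ≈ 42.0 - 37.041*I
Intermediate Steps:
t = 4/3 (t = -4*(-⅓) = 4/3 ≈ 1.3333)
z(A, L) = √(-2 - A) (z(A, L) = √(-1 + (-1 - A)) = √(-2 - A))
(s(-6) + z(J, -1))² = (-7 + √(-2 - 1*5))² = (-7 + √(-2 - 5))² = (-7 + √(-7))² = (-7 + I*√7)²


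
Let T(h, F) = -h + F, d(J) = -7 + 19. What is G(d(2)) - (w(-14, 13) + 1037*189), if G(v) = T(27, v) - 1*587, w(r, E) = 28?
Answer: -196623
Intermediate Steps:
d(J) = 12
T(h, F) = F - h
G(v) = -614 + v (G(v) = (v - 1*27) - 1*587 = (v - 27) - 587 = (-27 + v) - 587 = -614 + v)
G(d(2)) - (w(-14, 13) + 1037*189) = (-614 + 12) - (28 + 1037*189) = -602 - (28 + 195993) = -602 - 1*196021 = -602 - 196021 = -196623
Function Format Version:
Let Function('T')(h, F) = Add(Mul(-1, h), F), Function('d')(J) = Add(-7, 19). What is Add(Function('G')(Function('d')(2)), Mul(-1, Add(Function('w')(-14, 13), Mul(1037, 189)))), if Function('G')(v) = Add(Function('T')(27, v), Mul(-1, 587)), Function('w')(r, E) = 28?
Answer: -196623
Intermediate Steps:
Function('d')(J) = 12
Function('T')(h, F) = Add(F, Mul(-1, h))
Function('G')(v) = Add(-614, v) (Function('G')(v) = Add(Add(v, Mul(-1, 27)), Mul(-1, 587)) = Add(Add(v, -27), -587) = Add(Add(-27, v), -587) = Add(-614, v))
Add(Function('G')(Function('d')(2)), Mul(-1, Add(Function('w')(-14, 13), Mul(1037, 189)))) = Add(Add(-614, 12), Mul(-1, Add(28, Mul(1037, 189)))) = Add(-602, Mul(-1, Add(28, 195993))) = Add(-602, Mul(-1, 196021)) = Add(-602, -196021) = -196623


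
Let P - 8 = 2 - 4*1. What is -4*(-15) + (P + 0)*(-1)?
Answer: 54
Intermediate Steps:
P = 6 (P = 8 + (2 - 4*1) = 8 + (2 - 4) = 8 - 2 = 6)
-4*(-15) + (P + 0)*(-1) = -4*(-15) + (6 + 0)*(-1) = 60 + 6*(-1) = 60 - 6 = 54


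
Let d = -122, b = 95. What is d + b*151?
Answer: 14223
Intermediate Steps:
d + b*151 = -122 + 95*151 = -122 + 14345 = 14223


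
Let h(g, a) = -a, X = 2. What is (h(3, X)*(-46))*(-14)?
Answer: -1288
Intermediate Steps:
(h(3, X)*(-46))*(-14) = (-1*2*(-46))*(-14) = -2*(-46)*(-14) = 92*(-14) = -1288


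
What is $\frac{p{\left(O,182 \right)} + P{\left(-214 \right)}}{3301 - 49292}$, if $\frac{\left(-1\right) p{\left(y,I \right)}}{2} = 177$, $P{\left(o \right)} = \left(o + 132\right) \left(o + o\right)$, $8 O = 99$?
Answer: $- \frac{34742}{45991} \approx -0.75541$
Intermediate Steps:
$O = \frac{99}{8}$ ($O = \frac{1}{8} \cdot 99 = \frac{99}{8} \approx 12.375$)
$P{\left(o \right)} = 2 o \left(132 + o\right)$ ($P{\left(o \right)} = \left(132 + o\right) 2 o = 2 o \left(132 + o\right)$)
$p{\left(y,I \right)} = -354$ ($p{\left(y,I \right)} = \left(-2\right) 177 = -354$)
$\frac{p{\left(O,182 \right)} + P{\left(-214 \right)}}{3301 - 49292} = \frac{-354 + 2 \left(-214\right) \left(132 - 214\right)}{3301 - 49292} = \frac{-354 + 2 \left(-214\right) \left(-82\right)}{-45991} = \left(-354 + 35096\right) \left(- \frac{1}{45991}\right) = 34742 \left(- \frac{1}{45991}\right) = - \frac{34742}{45991}$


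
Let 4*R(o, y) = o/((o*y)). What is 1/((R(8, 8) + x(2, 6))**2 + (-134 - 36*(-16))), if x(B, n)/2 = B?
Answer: 1024/469249 ≈ 0.0021822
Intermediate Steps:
x(B, n) = 2*B
R(o, y) = 1/(4*y) (R(o, y) = (o/((o*y)))/4 = (o*(1/(o*y)))/4 = 1/(4*y))
1/((R(8, 8) + x(2, 6))**2 + (-134 - 36*(-16))) = 1/(((1/4)/8 + 2*2)**2 + (-134 - 36*(-16))) = 1/(((1/4)*(1/8) + 4)**2 + (-134 + 576)) = 1/((1/32 + 4)**2 + 442) = 1/((129/32)**2 + 442) = 1/(16641/1024 + 442) = 1/(469249/1024) = 1024/469249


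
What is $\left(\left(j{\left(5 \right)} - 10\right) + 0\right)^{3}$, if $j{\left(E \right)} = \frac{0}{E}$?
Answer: $-1000$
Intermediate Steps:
$j{\left(E \right)} = 0$
$\left(\left(j{\left(5 \right)} - 10\right) + 0\right)^{3} = \left(\left(0 - 10\right) + 0\right)^{3} = \left(-10 + 0\right)^{3} = \left(-10\right)^{3} = -1000$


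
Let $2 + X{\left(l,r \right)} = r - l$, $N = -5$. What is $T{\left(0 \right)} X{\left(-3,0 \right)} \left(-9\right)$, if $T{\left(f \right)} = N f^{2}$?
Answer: $0$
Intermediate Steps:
$X{\left(l,r \right)} = -2 + r - l$ ($X{\left(l,r \right)} = -2 - \left(l - r\right) = -2 + r - l$)
$T{\left(f \right)} = - 5 f^{2}$
$T{\left(0 \right)} X{\left(-3,0 \right)} \left(-9\right) = - 5 \cdot 0^{2} \left(-2 + 0 - -3\right) \left(-9\right) = \left(-5\right) 0 \left(-2 + 0 + 3\right) \left(-9\right) = 0 \cdot 1 \left(-9\right) = 0 \left(-9\right) = 0$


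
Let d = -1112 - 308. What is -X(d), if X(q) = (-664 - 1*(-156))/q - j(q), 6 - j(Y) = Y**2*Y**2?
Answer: -1443383480797997/355 ≈ -4.0659e+12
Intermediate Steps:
j(Y) = 6 - Y**4 (j(Y) = 6 - Y**2*Y**2 = 6 - Y**4)
d = -1420
X(q) = -6 + q**4 - 508/q (X(q) = (-664 - 1*(-156))/q - (6 - q**4) = (-664 + 156)/q + (-6 + q**4) = -508/q + (-6 + q**4) = -6 + q**4 - 508/q)
-X(d) = -(-6 + (-1420)**4 - 508/(-1420)) = -(-6 + 4065868960000 - 508*(-1/1420)) = -(-6 + 4065868960000 + 127/355) = -1*1443383480797997/355 = -1443383480797997/355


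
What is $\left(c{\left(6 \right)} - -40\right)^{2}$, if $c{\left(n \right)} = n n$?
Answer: $5776$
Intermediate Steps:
$c{\left(n \right)} = n^{2}$
$\left(c{\left(6 \right)} - -40\right)^{2} = \left(6^{2} - -40\right)^{2} = \left(36 + 40\right)^{2} = 76^{2} = 5776$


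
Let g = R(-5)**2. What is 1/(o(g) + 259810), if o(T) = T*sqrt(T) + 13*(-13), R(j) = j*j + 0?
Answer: 1/275266 ≈ 3.6328e-6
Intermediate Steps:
R(j) = j**2 (R(j) = j**2 + 0 = j**2)
g = 625 (g = ((-5)**2)**2 = 25**2 = 625)
o(T) = -169 + T**(3/2) (o(T) = T**(3/2) - 169 = -169 + T**(3/2))
1/(o(g) + 259810) = 1/((-169 + 625**(3/2)) + 259810) = 1/((-169 + 15625) + 259810) = 1/(15456 + 259810) = 1/275266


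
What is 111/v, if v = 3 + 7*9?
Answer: 37/22 ≈ 1.6818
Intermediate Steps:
v = 66 (v = 3 + 63 = 66)
111/v = 111/66 = 111*(1/66) = 37/22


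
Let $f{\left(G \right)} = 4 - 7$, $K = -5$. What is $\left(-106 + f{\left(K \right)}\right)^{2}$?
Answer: $11881$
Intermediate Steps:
$f{\left(G \right)} = -3$ ($f{\left(G \right)} = 4 - 7 = -3$)
$\left(-106 + f{\left(K \right)}\right)^{2} = \left(-106 - 3\right)^{2} = \left(-109\right)^{2} = 11881$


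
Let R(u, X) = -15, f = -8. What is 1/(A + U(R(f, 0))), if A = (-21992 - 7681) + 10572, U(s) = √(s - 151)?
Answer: -19101/364848367 - I*√166/364848367 ≈ -5.2353e-5 - 3.5314e-8*I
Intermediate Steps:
U(s) = √(-151 + s)
A = -19101 (A = -29673 + 10572 = -19101)
1/(A + U(R(f, 0))) = 1/(-19101 + √(-151 - 15)) = 1/(-19101 + √(-166)) = 1/(-19101 + I*√166)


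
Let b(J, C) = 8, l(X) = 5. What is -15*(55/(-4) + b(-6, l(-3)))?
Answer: 345/4 ≈ 86.250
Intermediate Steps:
-15*(55/(-4) + b(-6, l(-3))) = -15*(55/(-4) + 8) = -15*(55*(-¼) + 8) = -15*(-55/4 + 8) = -15*(-23/4) = 345/4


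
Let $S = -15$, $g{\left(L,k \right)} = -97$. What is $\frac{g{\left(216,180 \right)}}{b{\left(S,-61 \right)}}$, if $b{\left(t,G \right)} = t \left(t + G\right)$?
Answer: $- \frac{97}{1140} \approx -0.085088$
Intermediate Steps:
$b{\left(t,G \right)} = t \left(G + t\right)$
$\frac{g{\left(216,180 \right)}}{b{\left(S,-61 \right)}} = - \frac{97}{\left(-15\right) \left(-61 - 15\right)} = - \frac{97}{\left(-15\right) \left(-76\right)} = - \frac{97}{1140}$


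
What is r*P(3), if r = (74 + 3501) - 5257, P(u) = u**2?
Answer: -15138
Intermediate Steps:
r = -1682 (r = 3575 - 5257 = -1682)
r*P(3) = -1682*3**2 = -1682*9 = -15138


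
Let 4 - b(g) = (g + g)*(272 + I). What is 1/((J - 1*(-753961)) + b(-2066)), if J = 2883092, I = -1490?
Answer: -1/1395719 ≈ -7.1648e-7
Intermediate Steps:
b(g) = 4 + 2436*g (b(g) = 4 - (g + g)*(272 - 1490) = 4 - 2*g*(-1218) = 4 - (-2436)*g = 4 + 2436*g)
1/((J - 1*(-753961)) + b(-2066)) = 1/((2883092 - 1*(-753961)) + (4 + 2436*(-2066))) = 1/((2883092 + 753961) + (4 - 5032776)) = 1/(3637053 - 5032772) = 1/(-1395719) = -1/1395719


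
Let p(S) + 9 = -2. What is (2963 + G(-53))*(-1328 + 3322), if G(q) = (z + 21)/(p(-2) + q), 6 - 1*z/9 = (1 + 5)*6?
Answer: 189311357/32 ≈ 5.9160e+6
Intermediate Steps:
p(S) = -11 (p(S) = -9 - 2 = -11)
z = -270 (z = 54 - 9*(1 + 5)*6 = 54 - 54*6 = 54 - 9*36 = 54 - 324 = -270)
G(q) = -249/(-11 + q) (G(q) = (-270 + 21)/(-11 + q) = -249/(-11 + q))
(2963 + G(-53))*(-1328 + 3322) = (2963 - 249/(-11 - 53))*(-1328 + 3322) = (2963 - 249/(-64))*1994 = (2963 - 249*(-1/64))*1994 = (2963 + 249/64)*1994 = (189881/64)*1994 = 189311357/32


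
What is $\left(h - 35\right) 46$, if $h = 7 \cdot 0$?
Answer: $-1610$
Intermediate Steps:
$h = 0$
$\left(h - 35\right) 46 = \left(0 - 35\right) 46 = \left(-35\right) 46 = -1610$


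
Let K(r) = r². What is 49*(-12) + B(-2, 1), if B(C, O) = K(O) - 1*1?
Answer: -588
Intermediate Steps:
B(C, O) = -1 + O² (B(C, O) = O² - 1*1 = O² - 1 = -1 + O²)
49*(-12) + B(-2, 1) = 49*(-12) + (-1 + 1²) = -588 + (-1 + 1) = -588 + 0 = -588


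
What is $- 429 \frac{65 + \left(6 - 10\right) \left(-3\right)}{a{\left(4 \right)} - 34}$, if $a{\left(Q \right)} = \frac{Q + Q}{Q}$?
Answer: $\frac{33033}{32} \approx 1032.3$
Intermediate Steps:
$a{\left(Q \right)} = 2$ ($a{\left(Q \right)} = \frac{2 Q}{Q} = 2$)
$- 429 \frac{65 + \left(6 - 10\right) \left(-3\right)}{a{\left(4 \right)} - 34} = - 429 \frac{65 + \left(6 - 10\right) \left(-3\right)}{2 - 34} = - 429 \frac{65 + \left(6 - 10\right) \left(-3\right)}{-32} = - 429 \left(65 + \left(6 - 10\right) \left(-3\right)\right) \left(- \frac{1}{32}\right) = - 429 \left(65 - -12\right) \left(- \frac{1}{32}\right) = - 429 \left(65 + 12\right) \left(- \frac{1}{32}\right) = - 429 \cdot 77 \left(- \frac{1}{32}\right) = \left(-429\right) \left(- \frac{77}{32}\right) = \frac{33033}{32}$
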